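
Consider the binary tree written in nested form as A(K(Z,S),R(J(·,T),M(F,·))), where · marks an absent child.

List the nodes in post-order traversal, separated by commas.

Post-order visits the left subtree, then the right subtree, then the node.
At A: go left to K.
  At K: go left to Z.
    Z is a leaf — visit Z.
  At K: go right to S.
    S is a leaf — visit S.
  Visit K.
At A: go right to R.
  At R: go left to J.
    At J: no left child.
    At J: go right to T.
      T is a leaf — visit T.
    Visit J.
  At R: go right to M.
    At M: go left to F.
      F is a leaf — visit F.
    At M: no right child.
    Visit M.
  Visit R.
Visit A.

Z, S, K, T, J, F, M, R, A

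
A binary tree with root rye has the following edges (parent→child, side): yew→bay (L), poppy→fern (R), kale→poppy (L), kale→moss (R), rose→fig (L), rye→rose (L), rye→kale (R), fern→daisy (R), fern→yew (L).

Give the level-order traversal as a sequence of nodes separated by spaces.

rye rose kale fig poppy moss fern yew daisy bay

Level-order visits nodes level by level from the root, left to right within each level.
Level 0: rye
Level 1: rose, kale
Level 2: fig, poppy, moss
Level 3: fern
Level 4: yew, daisy
Level 5: bay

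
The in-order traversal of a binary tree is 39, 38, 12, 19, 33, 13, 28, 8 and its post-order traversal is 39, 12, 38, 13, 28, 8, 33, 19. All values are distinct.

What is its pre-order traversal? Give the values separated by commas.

19, 38, 39, 12, 33, 8, 28, 13

The last element of post-order is the root; it splits in-order into left and right subtrees.
Root 19: left subtree has 3 nodes {39, 38, 12}, right has 4 {33, 13, 28, 8}.
  Root 38: left subtree has 1 node {39}, right has 1 {12}.
  Root 33: left subtree has 0 nodes { }, right has 3 {13, 28, 8}.
    Root 8: left subtree has 2 nodes {13, 28}, right has 0 { }.
      Root 28: left subtree has 1 node {13}, right has 0 { }.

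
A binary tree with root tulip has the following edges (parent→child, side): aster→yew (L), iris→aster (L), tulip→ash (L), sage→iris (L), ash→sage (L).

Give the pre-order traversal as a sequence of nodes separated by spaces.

Pre-order visits the node, then its left subtree, then its right subtree.
Visit tulip.
At tulip: go left to ash.
  Visit ash.
  At ash: go left to sage.
    Visit sage.
    At sage: go left to iris.
      Visit iris.
      At iris: go left to aster.
        Visit aster.
        At aster: go left to yew.
          yew is a leaf — visit yew.
        At aster: no right child.
      At iris: no right child.
    At sage: no right child.
  At ash: no right child.
At tulip: no right child.

tulip ash sage iris aster yew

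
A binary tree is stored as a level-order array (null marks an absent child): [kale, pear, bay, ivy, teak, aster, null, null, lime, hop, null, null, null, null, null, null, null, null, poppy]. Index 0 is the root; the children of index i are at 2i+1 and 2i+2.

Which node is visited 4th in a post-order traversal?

Post-order visits the left subtree, then the right subtree, then the node.
At kale: go left to pear.
  At pear: go left to ivy.
    At ivy: no left child.
    At ivy: go right to lime.
      At lime: no left child.
      At lime: go right to poppy.
        poppy is a leaf — visit poppy.
      Visit lime.
    Visit ivy.
  At pear: go right to teak.
    At teak: go left to hop.
      hop is a leaf — visit hop.
    At teak: no right child.
    Visit teak.
  Visit pear.
At kale: go right to bay.
  At bay: go left to aster.
    aster is a leaf — visit aster.
  At bay: no right child.
  Visit bay.
Visit kale.
Full post-order sequence: poppy, lime, ivy, hop, teak, pear, aster, bay, kale.

hop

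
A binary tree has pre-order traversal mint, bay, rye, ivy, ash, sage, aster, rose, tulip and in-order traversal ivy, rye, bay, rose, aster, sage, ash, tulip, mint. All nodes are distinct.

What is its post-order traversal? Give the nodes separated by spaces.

ivy rye rose aster sage tulip ash bay mint

The first element of pre-order is the root; it splits in-order into left and right subtrees.
Root mint: left subtree has 8 nodes {ivy, rye, bay, rose, aster, sage, ash, tulip}, right has 0 { }.
  Root bay: left subtree has 2 nodes {ivy, rye}, right has 5 {rose, aster, sage, ash, tulip}.
    Root rye: left subtree has 1 node {ivy}, right has 0 { }.
    Root ash: left subtree has 3 nodes {rose, aster, sage}, right has 1 {tulip}.
      Root sage: left subtree has 2 nodes {rose, aster}, right has 0 { }.
        Root aster: left subtree has 1 node {rose}, right has 0 { }.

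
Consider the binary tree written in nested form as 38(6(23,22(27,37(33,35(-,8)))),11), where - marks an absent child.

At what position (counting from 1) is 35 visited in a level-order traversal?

9

Level-order visits nodes level by level from the root, left to right within each level.
Level 0: 38
Level 1: 6, 11
Level 2: 23, 22
Level 3: 27, 37
Level 4: 33, 35
Level 5: 8
Full level-order sequence: 38, 6, 11, 23, 22, 27, 37, 33, 35, 8.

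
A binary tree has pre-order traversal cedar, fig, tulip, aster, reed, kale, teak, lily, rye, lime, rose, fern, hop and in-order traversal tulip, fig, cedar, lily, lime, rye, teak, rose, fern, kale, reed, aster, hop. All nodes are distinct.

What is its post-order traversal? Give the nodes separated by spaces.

tulip fig lime rye lily fern rose teak kale reed hop aster cedar

The first element of pre-order is the root; it splits in-order into left and right subtrees.
Root cedar: left subtree has 2 nodes {tulip, fig}, right has 10 {lily, lime, rye, teak, rose, fern, kale, reed, aster, hop}.
  Root fig: left subtree has 1 node {tulip}, right has 0 { }.
  Root aster: left subtree has 8 nodes {lily, lime, rye, teak, rose, fern, kale, reed}, right has 1 {hop}.
    Root reed: left subtree has 7 nodes {lily, lime, rye, teak, rose, fern, kale}, right has 0 { }.
      Root kale: left subtree has 6 nodes {lily, lime, rye, teak, rose, fern}, right has 0 { }.
        Root teak: left subtree has 3 nodes {lily, lime, rye}, right has 2 {rose, fern}.
          Root lily: left subtree has 0 nodes { }, right has 2 {lime, rye}.
            Root rye: left subtree has 1 node {lime}, right has 0 { }.
          Root rose: left subtree has 0 nodes { }, right has 1 {fern}.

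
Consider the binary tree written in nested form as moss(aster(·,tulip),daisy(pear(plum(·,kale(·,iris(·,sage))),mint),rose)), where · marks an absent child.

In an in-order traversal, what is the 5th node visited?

In-order visits the left subtree, then the node, then the right subtree.
At moss: go left to aster.
  At aster: no left child.
  Visit aster.
  At aster: go right to tulip.
    tulip is a leaf — visit tulip.
Visit moss.
At moss: go right to daisy.
  At daisy: go left to pear.
    At pear: go left to plum.
      At plum: no left child.
      Visit plum.
      At plum: go right to kale.
        At kale: no left child.
        Visit kale.
        At kale: go right to iris.
          At iris: no left child.
          Visit iris.
          At iris: go right to sage.
            sage is a leaf — visit sage.
    Visit pear.
    At pear: go right to mint.
      mint is a leaf — visit mint.
  Visit daisy.
  At daisy: go right to rose.
    rose is a leaf — visit rose.
Full in-order sequence: aster, tulip, moss, plum, kale, iris, sage, pear, mint, daisy, rose.

kale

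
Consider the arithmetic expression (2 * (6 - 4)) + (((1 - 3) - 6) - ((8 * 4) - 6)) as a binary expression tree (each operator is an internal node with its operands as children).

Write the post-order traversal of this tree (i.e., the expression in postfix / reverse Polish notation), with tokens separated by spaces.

2 6 4 - * 1 3 - 6 - 8 4 * 6 - - +

Post-order on an expression tree gives postfix notation: for each operator, emit left operand, right operand, then the operator.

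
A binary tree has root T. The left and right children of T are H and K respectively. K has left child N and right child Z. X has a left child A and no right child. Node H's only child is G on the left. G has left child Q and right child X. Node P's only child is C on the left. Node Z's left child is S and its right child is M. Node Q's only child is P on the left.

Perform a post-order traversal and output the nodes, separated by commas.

Post-order visits the left subtree, then the right subtree, then the node.
At T: go left to H.
  At H: go left to G.
    At G: go left to Q.
      At Q: go left to P.
        At P: go left to C.
          C is a leaf — visit C.
        At P: no right child.
        Visit P.
      At Q: no right child.
      Visit Q.
    At G: go right to X.
      At X: go left to A.
        A is a leaf — visit A.
      At X: no right child.
      Visit X.
    Visit G.
  At H: no right child.
  Visit H.
At T: go right to K.
  At K: go left to N.
    N is a leaf — visit N.
  At K: go right to Z.
    At Z: go left to S.
      S is a leaf — visit S.
    At Z: go right to M.
      M is a leaf — visit M.
    Visit Z.
  Visit K.
Visit T.

C, P, Q, A, X, G, H, N, S, M, Z, K, T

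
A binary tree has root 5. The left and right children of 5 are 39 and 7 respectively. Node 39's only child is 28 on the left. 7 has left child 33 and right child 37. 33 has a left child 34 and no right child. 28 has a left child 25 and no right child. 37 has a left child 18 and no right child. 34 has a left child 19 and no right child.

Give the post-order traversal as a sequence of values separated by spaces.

25 28 39 19 34 33 18 37 7 5

Post-order visits the left subtree, then the right subtree, then the node.
At 5: go left to 39.
  At 39: go left to 28.
    At 28: go left to 25.
      25 is a leaf — visit 25.
    At 28: no right child.
    Visit 28.
  At 39: no right child.
  Visit 39.
At 5: go right to 7.
  At 7: go left to 33.
    At 33: go left to 34.
      At 34: go left to 19.
        19 is a leaf — visit 19.
      At 34: no right child.
      Visit 34.
    At 33: no right child.
    Visit 33.
  At 7: go right to 37.
    At 37: go left to 18.
      18 is a leaf — visit 18.
    At 37: no right child.
    Visit 37.
  Visit 7.
Visit 5.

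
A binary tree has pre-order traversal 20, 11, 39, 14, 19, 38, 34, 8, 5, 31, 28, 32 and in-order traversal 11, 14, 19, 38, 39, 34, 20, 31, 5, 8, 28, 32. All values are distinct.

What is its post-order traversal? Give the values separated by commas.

38, 19, 14, 34, 39, 11, 31, 5, 32, 28, 8, 20

The first element of pre-order is the root; it splits in-order into left and right subtrees.
Root 20: left subtree has 6 nodes {11, 14, 19, 38, 39, 34}, right has 5 {31, 5, 8, 28, 32}.
  Root 11: left subtree has 0 nodes { }, right has 5 {14, 19, 38, 39, 34}.
    Root 39: left subtree has 3 nodes {14, 19, 38}, right has 1 {34}.
      Root 14: left subtree has 0 nodes { }, right has 2 {19, 38}.
        Root 19: left subtree has 0 nodes { }, right has 1 {38}.
  Root 8: left subtree has 2 nodes {31, 5}, right has 2 {28, 32}.
    Root 5: left subtree has 1 node {31}, right has 0 { }.
    Root 28: left subtree has 0 nodes { }, right has 1 {32}.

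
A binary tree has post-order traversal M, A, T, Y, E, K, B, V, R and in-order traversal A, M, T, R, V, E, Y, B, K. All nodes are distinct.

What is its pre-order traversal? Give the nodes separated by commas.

The last element of post-order is the root; it splits in-order into left and right subtrees.
Root R: left subtree has 3 nodes {A, M, T}, right has 5 {V, E, Y, B, K}.
  Root T: left subtree has 2 nodes {A, M}, right has 0 { }.
    Root A: left subtree has 0 nodes { }, right has 1 {M}.
  Root V: left subtree has 0 nodes { }, right has 4 {E, Y, B, K}.
    Root B: left subtree has 2 nodes {E, Y}, right has 1 {K}.
      Root E: left subtree has 0 nodes { }, right has 1 {Y}.

R, T, A, M, V, B, E, Y, K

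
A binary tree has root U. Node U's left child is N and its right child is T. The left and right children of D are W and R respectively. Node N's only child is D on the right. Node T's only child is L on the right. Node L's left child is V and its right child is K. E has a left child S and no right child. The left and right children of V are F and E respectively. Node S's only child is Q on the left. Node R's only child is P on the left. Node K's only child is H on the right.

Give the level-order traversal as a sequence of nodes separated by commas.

Level-order visits nodes level by level from the root, left to right within each level.
Level 0: U
Level 1: N, T
Level 2: D, L
Level 3: W, R, V, K
Level 4: P, F, E, H
Level 5: S
Level 6: Q

U, N, T, D, L, W, R, V, K, P, F, E, H, S, Q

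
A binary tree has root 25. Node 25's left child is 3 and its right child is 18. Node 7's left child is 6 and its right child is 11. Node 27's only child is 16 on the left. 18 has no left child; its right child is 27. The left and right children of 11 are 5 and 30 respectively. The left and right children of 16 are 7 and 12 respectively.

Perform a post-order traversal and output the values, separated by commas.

Post-order visits the left subtree, then the right subtree, then the node.
At 25: go left to 3.
  3 is a leaf — visit 3.
At 25: go right to 18.
  At 18: no left child.
  At 18: go right to 27.
    At 27: go left to 16.
      At 16: go left to 7.
        At 7: go left to 6.
          6 is a leaf — visit 6.
        At 7: go right to 11.
          At 11: go left to 5.
            5 is a leaf — visit 5.
          At 11: go right to 30.
            30 is a leaf — visit 30.
          Visit 11.
        Visit 7.
      At 16: go right to 12.
        12 is a leaf — visit 12.
      Visit 16.
    At 27: no right child.
    Visit 27.
  Visit 18.
Visit 25.

3, 6, 5, 30, 11, 7, 12, 16, 27, 18, 25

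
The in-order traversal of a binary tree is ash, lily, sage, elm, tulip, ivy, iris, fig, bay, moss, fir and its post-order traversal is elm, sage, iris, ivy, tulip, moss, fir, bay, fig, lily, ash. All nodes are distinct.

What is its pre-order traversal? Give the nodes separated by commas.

The last element of post-order is the root; it splits in-order into left and right subtrees.
Root ash: left subtree has 0 nodes { }, right has 10 {lily, sage, elm, tulip, ivy, iris, fig, bay, moss, fir}.
  Root lily: left subtree has 0 nodes { }, right has 9 {sage, elm, tulip, ivy, iris, fig, bay, moss, fir}.
    Root fig: left subtree has 5 nodes {sage, elm, tulip, ivy, iris}, right has 3 {bay, moss, fir}.
      Root tulip: left subtree has 2 nodes {sage, elm}, right has 2 {ivy, iris}.
        Root sage: left subtree has 0 nodes { }, right has 1 {elm}.
        Root ivy: left subtree has 0 nodes { }, right has 1 {iris}.
      Root bay: left subtree has 0 nodes { }, right has 2 {moss, fir}.
        Root fir: left subtree has 1 node {moss}, right has 0 { }.

ash, lily, fig, tulip, sage, elm, ivy, iris, bay, fir, moss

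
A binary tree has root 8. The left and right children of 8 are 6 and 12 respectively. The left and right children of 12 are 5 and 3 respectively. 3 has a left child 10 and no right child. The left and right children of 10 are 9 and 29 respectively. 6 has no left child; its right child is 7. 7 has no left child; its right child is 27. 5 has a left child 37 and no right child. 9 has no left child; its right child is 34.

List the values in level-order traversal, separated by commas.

8, 6, 12, 7, 5, 3, 27, 37, 10, 9, 29, 34

Level-order visits nodes level by level from the root, left to right within each level.
Level 0: 8
Level 1: 6, 12
Level 2: 7, 5, 3
Level 3: 27, 37, 10
Level 4: 9, 29
Level 5: 34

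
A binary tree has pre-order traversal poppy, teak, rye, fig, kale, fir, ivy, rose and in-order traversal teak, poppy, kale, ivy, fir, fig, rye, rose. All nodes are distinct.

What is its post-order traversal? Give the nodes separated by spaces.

The first element of pre-order is the root; it splits in-order into left and right subtrees.
Root poppy: left subtree has 1 node {teak}, right has 6 {kale, ivy, fir, fig, rye, rose}.
  Root rye: left subtree has 4 nodes {kale, ivy, fir, fig}, right has 1 {rose}.
    Root fig: left subtree has 3 nodes {kale, ivy, fir}, right has 0 { }.
      Root kale: left subtree has 0 nodes { }, right has 2 {ivy, fir}.
        Root fir: left subtree has 1 node {ivy}, right has 0 { }.

teak ivy fir kale fig rose rye poppy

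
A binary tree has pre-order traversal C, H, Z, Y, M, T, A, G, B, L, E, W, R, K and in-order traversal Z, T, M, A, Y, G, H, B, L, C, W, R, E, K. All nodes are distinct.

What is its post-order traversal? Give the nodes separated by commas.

The first element of pre-order is the root; it splits in-order into left and right subtrees.
Root C: left subtree has 9 nodes {Z, T, M, A, Y, G, H, B, L}, right has 4 {W, R, E, K}.
  Root H: left subtree has 6 nodes {Z, T, M, A, Y, G}, right has 2 {B, L}.
    Root Z: left subtree has 0 nodes { }, right has 5 {T, M, A, Y, G}.
      Root Y: left subtree has 3 nodes {T, M, A}, right has 1 {G}.
        Root M: left subtree has 1 node {T}, right has 1 {A}.
    Root B: left subtree has 0 nodes { }, right has 1 {L}.
  Root E: left subtree has 2 nodes {W, R}, right has 1 {K}.
    Root W: left subtree has 0 nodes { }, right has 1 {R}.

T, A, M, G, Y, Z, L, B, H, R, W, K, E, C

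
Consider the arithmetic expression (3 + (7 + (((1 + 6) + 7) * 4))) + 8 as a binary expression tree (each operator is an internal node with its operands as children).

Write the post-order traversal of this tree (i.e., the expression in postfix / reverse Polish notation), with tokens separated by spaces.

Post-order on an expression tree gives postfix notation: for each operator, emit left operand, right operand, then the operator.

3 7 1 6 + 7 + 4 * + + 8 +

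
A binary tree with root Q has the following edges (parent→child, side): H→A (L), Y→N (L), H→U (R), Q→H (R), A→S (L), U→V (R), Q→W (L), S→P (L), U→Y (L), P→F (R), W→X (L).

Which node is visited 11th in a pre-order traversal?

Pre-order visits the node, then its left subtree, then its right subtree.
Visit Q.
At Q: go left to W.
  Visit W.
  At W: go left to X.
    X is a leaf — visit X.
  At W: no right child.
At Q: go right to H.
  Visit H.
  At H: go left to A.
    Visit A.
    At A: go left to S.
      Visit S.
      At S: go left to P.
        Visit P.
        At P: no left child.
        At P: go right to F.
          F is a leaf — visit F.
      At S: no right child.
    At A: no right child.
  At H: go right to U.
    Visit U.
    At U: go left to Y.
      Visit Y.
      At Y: go left to N.
        N is a leaf — visit N.
      At Y: no right child.
    At U: go right to V.
      V is a leaf — visit V.
Full pre-order sequence: Q, W, X, H, A, S, P, F, U, Y, N, V.

N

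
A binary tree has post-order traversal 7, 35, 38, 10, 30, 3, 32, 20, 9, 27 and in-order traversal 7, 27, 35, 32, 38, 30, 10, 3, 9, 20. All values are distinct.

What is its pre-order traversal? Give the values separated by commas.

The last element of post-order is the root; it splits in-order into left and right subtrees.
Root 27: left subtree has 1 node {7}, right has 8 {35, 32, 38, 30, 10, 3, 9, 20}.
  Root 9: left subtree has 6 nodes {35, 32, 38, 30, 10, 3}, right has 1 {20}.
    Root 32: left subtree has 1 node {35}, right has 4 {38, 30, 10, 3}.
      Root 3: left subtree has 3 nodes {38, 30, 10}, right has 0 { }.
        Root 30: left subtree has 1 node {38}, right has 1 {10}.

27, 7, 9, 32, 35, 3, 30, 38, 10, 20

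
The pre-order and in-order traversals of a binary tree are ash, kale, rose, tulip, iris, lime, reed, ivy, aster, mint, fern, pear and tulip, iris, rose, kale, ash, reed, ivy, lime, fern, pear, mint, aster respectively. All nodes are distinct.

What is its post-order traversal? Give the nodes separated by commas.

The first element of pre-order is the root; it splits in-order into left and right subtrees.
Root ash: left subtree has 4 nodes {tulip, iris, rose, kale}, right has 7 {reed, ivy, lime, fern, pear, mint, aster}.
  Root kale: left subtree has 3 nodes {tulip, iris, rose}, right has 0 { }.
    Root rose: left subtree has 2 nodes {tulip, iris}, right has 0 { }.
      Root tulip: left subtree has 0 nodes { }, right has 1 {iris}.
  Root lime: left subtree has 2 nodes {reed, ivy}, right has 4 {fern, pear, mint, aster}.
    Root reed: left subtree has 0 nodes { }, right has 1 {ivy}.
    Root aster: left subtree has 3 nodes {fern, pear, mint}, right has 0 { }.
      Root mint: left subtree has 2 nodes {fern, pear}, right has 0 { }.
        Root fern: left subtree has 0 nodes { }, right has 1 {pear}.

iris, tulip, rose, kale, ivy, reed, pear, fern, mint, aster, lime, ash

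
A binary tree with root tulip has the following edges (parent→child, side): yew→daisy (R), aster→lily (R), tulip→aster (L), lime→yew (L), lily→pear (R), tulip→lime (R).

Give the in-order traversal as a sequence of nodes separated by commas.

In-order visits the left subtree, then the node, then the right subtree.
At tulip: go left to aster.
  At aster: no left child.
  Visit aster.
  At aster: go right to lily.
    At lily: no left child.
    Visit lily.
    At lily: go right to pear.
      pear is a leaf — visit pear.
Visit tulip.
At tulip: go right to lime.
  At lime: go left to yew.
    At yew: no left child.
    Visit yew.
    At yew: go right to daisy.
      daisy is a leaf — visit daisy.
  Visit lime.
  At lime: no right child.

aster, lily, pear, tulip, yew, daisy, lime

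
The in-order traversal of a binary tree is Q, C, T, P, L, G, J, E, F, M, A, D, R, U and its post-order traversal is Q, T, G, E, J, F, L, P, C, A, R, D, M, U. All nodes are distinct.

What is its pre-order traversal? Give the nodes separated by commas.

U, M, C, Q, P, T, L, F, J, G, E, D, A, R

The last element of post-order is the root; it splits in-order into left and right subtrees.
Root U: left subtree has 13 nodes {Q, C, T, P, L, G, J, E, F, M, A, D, R}, right has 0 { }.
  Root M: left subtree has 9 nodes {Q, C, T, P, L, G, J, E, F}, right has 3 {A, D, R}.
    Root C: left subtree has 1 node {Q}, right has 7 {T, P, L, G, J, E, F}.
      Root P: left subtree has 1 node {T}, right has 5 {L, G, J, E, F}.
        Root L: left subtree has 0 nodes { }, right has 4 {G, J, E, F}.
          Root F: left subtree has 3 nodes {G, J, E}, right has 0 { }.
            Root J: left subtree has 1 node {G}, right has 1 {E}.
    Root D: left subtree has 1 node {A}, right has 1 {R}.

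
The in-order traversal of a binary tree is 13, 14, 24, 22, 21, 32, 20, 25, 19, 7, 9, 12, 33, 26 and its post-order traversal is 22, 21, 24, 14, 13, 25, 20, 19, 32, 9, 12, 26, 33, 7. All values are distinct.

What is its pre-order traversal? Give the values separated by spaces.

7 32 13 14 24 21 22 19 20 25 33 12 9 26

The last element of post-order is the root; it splits in-order into left and right subtrees.
Root 7: left subtree has 9 nodes {13, 14, 24, 22, 21, 32, 20, 25, 19}, right has 4 {9, 12, 33, 26}.
  Root 32: left subtree has 5 nodes {13, 14, 24, 22, 21}, right has 3 {20, 25, 19}.
    Root 13: left subtree has 0 nodes { }, right has 4 {14, 24, 22, 21}.
      Root 14: left subtree has 0 nodes { }, right has 3 {24, 22, 21}.
        Root 24: left subtree has 0 nodes { }, right has 2 {22, 21}.
          Root 21: left subtree has 1 node {22}, right has 0 { }.
    Root 19: left subtree has 2 nodes {20, 25}, right has 0 { }.
      Root 20: left subtree has 0 nodes { }, right has 1 {25}.
  Root 33: left subtree has 2 nodes {9, 12}, right has 1 {26}.
    Root 12: left subtree has 1 node {9}, right has 0 { }.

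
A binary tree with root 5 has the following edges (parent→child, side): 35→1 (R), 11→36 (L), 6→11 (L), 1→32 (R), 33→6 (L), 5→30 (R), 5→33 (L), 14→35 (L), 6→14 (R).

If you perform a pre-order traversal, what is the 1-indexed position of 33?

2

Pre-order visits the node, then its left subtree, then its right subtree.
Visit 5.
At 5: go left to 33.
  Visit 33.
  At 33: go left to 6.
    Visit 6.
    At 6: go left to 11.
      Visit 11.
      At 11: go left to 36.
        36 is a leaf — visit 36.
      At 11: no right child.
    At 6: go right to 14.
      Visit 14.
      At 14: go left to 35.
        Visit 35.
        At 35: no left child.
        At 35: go right to 1.
          Visit 1.
          At 1: no left child.
          At 1: go right to 32.
            32 is a leaf — visit 32.
      At 14: no right child.
  At 33: no right child.
At 5: go right to 30.
  30 is a leaf — visit 30.
Full pre-order sequence: 5, 33, 6, 11, 36, 14, 35, 1, 32, 30.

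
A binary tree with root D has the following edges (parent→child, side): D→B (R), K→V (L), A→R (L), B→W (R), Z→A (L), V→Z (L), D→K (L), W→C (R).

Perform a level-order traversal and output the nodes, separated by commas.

D, K, B, V, W, Z, C, A, R

Level-order visits nodes level by level from the root, left to right within each level.
Level 0: D
Level 1: K, B
Level 2: V, W
Level 3: Z, C
Level 4: A
Level 5: R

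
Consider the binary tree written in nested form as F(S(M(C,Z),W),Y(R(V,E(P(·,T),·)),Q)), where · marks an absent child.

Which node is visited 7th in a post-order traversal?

T

Post-order visits the left subtree, then the right subtree, then the node.
At F: go left to S.
  At S: go left to M.
    At M: go left to C.
      C is a leaf — visit C.
    At M: go right to Z.
      Z is a leaf — visit Z.
    Visit M.
  At S: go right to W.
    W is a leaf — visit W.
  Visit S.
At F: go right to Y.
  At Y: go left to R.
    At R: go left to V.
      V is a leaf — visit V.
    At R: go right to E.
      At E: go left to P.
        At P: no left child.
        At P: go right to T.
          T is a leaf — visit T.
        Visit P.
      At E: no right child.
      Visit E.
    Visit R.
  At Y: go right to Q.
    Q is a leaf — visit Q.
  Visit Y.
Visit F.
Full post-order sequence: C, Z, M, W, S, V, T, P, E, R, Q, Y, F.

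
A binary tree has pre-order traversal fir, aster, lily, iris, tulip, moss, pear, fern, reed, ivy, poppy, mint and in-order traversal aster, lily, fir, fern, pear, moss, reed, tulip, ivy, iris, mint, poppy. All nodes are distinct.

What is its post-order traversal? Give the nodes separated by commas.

lily, aster, fern, pear, reed, moss, ivy, tulip, mint, poppy, iris, fir

The first element of pre-order is the root; it splits in-order into left and right subtrees.
Root fir: left subtree has 2 nodes {aster, lily}, right has 9 {fern, pear, moss, reed, tulip, ivy, iris, mint, poppy}.
  Root aster: left subtree has 0 nodes { }, right has 1 {lily}.
  Root iris: left subtree has 6 nodes {fern, pear, moss, reed, tulip, ivy}, right has 2 {mint, poppy}.
    Root tulip: left subtree has 4 nodes {fern, pear, moss, reed}, right has 1 {ivy}.
      Root moss: left subtree has 2 nodes {fern, pear}, right has 1 {reed}.
        Root pear: left subtree has 1 node {fern}, right has 0 { }.
    Root poppy: left subtree has 1 node {mint}, right has 0 { }.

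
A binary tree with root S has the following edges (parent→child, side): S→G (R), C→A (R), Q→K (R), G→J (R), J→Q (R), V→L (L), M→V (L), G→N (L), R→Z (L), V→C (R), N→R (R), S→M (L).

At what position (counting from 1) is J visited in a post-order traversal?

11

Post-order visits the left subtree, then the right subtree, then the node.
At S: go left to M.
  At M: go left to V.
    At V: go left to L.
      L is a leaf — visit L.
    At V: go right to C.
      At C: no left child.
      At C: go right to A.
        A is a leaf — visit A.
      Visit C.
    Visit V.
  At M: no right child.
  Visit M.
At S: go right to G.
  At G: go left to N.
    At N: no left child.
    At N: go right to R.
      At R: go left to Z.
        Z is a leaf — visit Z.
      At R: no right child.
      Visit R.
    Visit N.
  At G: go right to J.
    At J: no left child.
    At J: go right to Q.
      At Q: no left child.
      At Q: go right to K.
        K is a leaf — visit K.
      Visit Q.
    Visit J.
  Visit G.
Visit S.
Full post-order sequence: L, A, C, V, M, Z, R, N, K, Q, J, G, S.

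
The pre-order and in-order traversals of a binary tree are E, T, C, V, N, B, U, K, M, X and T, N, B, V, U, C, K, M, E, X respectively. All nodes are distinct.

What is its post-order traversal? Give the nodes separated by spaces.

The first element of pre-order is the root; it splits in-order into left and right subtrees.
Root E: left subtree has 8 nodes {T, N, B, V, U, C, K, M}, right has 1 {X}.
  Root T: left subtree has 0 nodes { }, right has 7 {N, B, V, U, C, K, M}.
    Root C: left subtree has 4 nodes {N, B, V, U}, right has 2 {K, M}.
      Root V: left subtree has 2 nodes {N, B}, right has 1 {U}.
        Root N: left subtree has 0 nodes { }, right has 1 {B}.
      Root K: left subtree has 0 nodes { }, right has 1 {M}.

B N U V M K C T X E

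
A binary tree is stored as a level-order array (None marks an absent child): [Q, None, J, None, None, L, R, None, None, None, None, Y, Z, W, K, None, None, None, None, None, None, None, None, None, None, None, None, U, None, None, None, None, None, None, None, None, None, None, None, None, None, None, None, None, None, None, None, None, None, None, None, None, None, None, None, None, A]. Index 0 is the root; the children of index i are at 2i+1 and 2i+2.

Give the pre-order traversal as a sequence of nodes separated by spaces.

Q J L Y Z R W U A K

Pre-order visits the node, then its left subtree, then its right subtree.
Visit Q.
At Q: no left child.
At Q: go right to J.
  Visit J.
  At J: go left to L.
    Visit L.
    At L: go left to Y.
      Y is a leaf — visit Y.
    At L: go right to Z.
      Z is a leaf — visit Z.
  At J: go right to R.
    Visit R.
    At R: go left to W.
      Visit W.
      At W: go left to U.
        Visit U.
        At U: no left child.
        At U: go right to A.
          A is a leaf — visit A.
      At W: no right child.
    At R: go right to K.
      K is a leaf — visit K.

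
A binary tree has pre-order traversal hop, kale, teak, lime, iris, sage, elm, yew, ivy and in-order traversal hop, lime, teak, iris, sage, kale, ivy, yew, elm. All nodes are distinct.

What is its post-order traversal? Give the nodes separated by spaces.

lime sage iris teak ivy yew elm kale hop

The first element of pre-order is the root; it splits in-order into left and right subtrees.
Root hop: left subtree has 0 nodes { }, right has 8 {lime, teak, iris, sage, kale, ivy, yew, elm}.
  Root kale: left subtree has 4 nodes {lime, teak, iris, sage}, right has 3 {ivy, yew, elm}.
    Root teak: left subtree has 1 node {lime}, right has 2 {iris, sage}.
      Root iris: left subtree has 0 nodes { }, right has 1 {sage}.
    Root elm: left subtree has 2 nodes {ivy, yew}, right has 0 { }.
      Root yew: left subtree has 1 node {ivy}, right has 0 { }.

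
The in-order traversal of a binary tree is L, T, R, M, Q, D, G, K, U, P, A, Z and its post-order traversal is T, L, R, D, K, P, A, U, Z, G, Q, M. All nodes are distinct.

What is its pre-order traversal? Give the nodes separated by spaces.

M R L T Q G D Z U K A P

The last element of post-order is the root; it splits in-order into left and right subtrees.
Root M: left subtree has 3 nodes {L, T, R}, right has 8 {Q, D, G, K, U, P, A, Z}.
  Root R: left subtree has 2 nodes {L, T}, right has 0 { }.
    Root L: left subtree has 0 nodes { }, right has 1 {T}.
  Root Q: left subtree has 0 nodes { }, right has 7 {D, G, K, U, P, A, Z}.
    Root G: left subtree has 1 node {D}, right has 5 {K, U, P, A, Z}.
      Root Z: left subtree has 4 nodes {K, U, P, A}, right has 0 { }.
        Root U: left subtree has 1 node {K}, right has 2 {P, A}.
          Root A: left subtree has 1 node {P}, right has 0 { }.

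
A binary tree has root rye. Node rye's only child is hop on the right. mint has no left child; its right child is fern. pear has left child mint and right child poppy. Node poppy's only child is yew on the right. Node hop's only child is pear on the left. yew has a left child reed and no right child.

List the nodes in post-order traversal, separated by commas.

fern, mint, reed, yew, poppy, pear, hop, rye

Post-order visits the left subtree, then the right subtree, then the node.
At rye: no left child.
At rye: go right to hop.
  At hop: go left to pear.
    At pear: go left to mint.
      At mint: no left child.
      At mint: go right to fern.
        fern is a leaf — visit fern.
      Visit mint.
    At pear: go right to poppy.
      At poppy: no left child.
      At poppy: go right to yew.
        At yew: go left to reed.
          reed is a leaf — visit reed.
        At yew: no right child.
        Visit yew.
      Visit poppy.
    Visit pear.
  At hop: no right child.
  Visit hop.
Visit rye.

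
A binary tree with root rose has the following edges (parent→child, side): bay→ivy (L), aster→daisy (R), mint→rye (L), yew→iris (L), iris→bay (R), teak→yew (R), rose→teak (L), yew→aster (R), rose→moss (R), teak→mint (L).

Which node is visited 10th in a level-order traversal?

Level-order visits nodes level by level from the root, left to right within each level.
Level 0: rose
Level 1: teak, moss
Level 2: mint, yew
Level 3: rye, iris, aster
Level 4: bay, daisy
Level 5: ivy
Full level-order sequence: rose, teak, moss, mint, yew, rye, iris, aster, bay, daisy, ivy.

daisy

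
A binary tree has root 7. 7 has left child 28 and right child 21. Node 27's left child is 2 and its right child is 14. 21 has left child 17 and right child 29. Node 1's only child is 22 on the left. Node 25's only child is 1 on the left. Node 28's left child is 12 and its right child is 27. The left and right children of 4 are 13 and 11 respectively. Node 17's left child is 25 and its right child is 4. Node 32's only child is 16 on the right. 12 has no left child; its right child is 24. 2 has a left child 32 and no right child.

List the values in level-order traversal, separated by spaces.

7 28 21 12 27 17 29 24 2 14 25 4 32 1 13 11 16 22

Level-order visits nodes level by level from the root, left to right within each level.
Level 0: 7
Level 1: 28, 21
Level 2: 12, 27, 17, 29
Level 3: 24, 2, 14, 25, 4
Level 4: 32, 1, 13, 11
Level 5: 16, 22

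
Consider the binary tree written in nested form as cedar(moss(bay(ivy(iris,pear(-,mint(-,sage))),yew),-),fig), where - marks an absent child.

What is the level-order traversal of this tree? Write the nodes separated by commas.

cedar, moss, fig, bay, ivy, yew, iris, pear, mint, sage

Level-order visits nodes level by level from the root, left to right within each level.
Level 0: cedar
Level 1: moss, fig
Level 2: bay
Level 3: ivy, yew
Level 4: iris, pear
Level 5: mint
Level 6: sage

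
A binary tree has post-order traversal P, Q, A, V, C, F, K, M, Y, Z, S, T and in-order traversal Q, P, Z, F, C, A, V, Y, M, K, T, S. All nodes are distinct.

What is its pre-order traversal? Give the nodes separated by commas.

T, Z, Q, P, Y, F, C, V, A, M, K, S

The last element of post-order is the root; it splits in-order into left and right subtrees.
Root T: left subtree has 10 nodes {Q, P, Z, F, C, A, V, Y, M, K}, right has 1 {S}.
  Root Z: left subtree has 2 nodes {Q, P}, right has 7 {F, C, A, V, Y, M, K}.
    Root Q: left subtree has 0 nodes { }, right has 1 {P}.
    Root Y: left subtree has 4 nodes {F, C, A, V}, right has 2 {M, K}.
      Root F: left subtree has 0 nodes { }, right has 3 {C, A, V}.
        Root C: left subtree has 0 nodes { }, right has 2 {A, V}.
          Root V: left subtree has 1 node {A}, right has 0 { }.
      Root M: left subtree has 0 nodes { }, right has 1 {K}.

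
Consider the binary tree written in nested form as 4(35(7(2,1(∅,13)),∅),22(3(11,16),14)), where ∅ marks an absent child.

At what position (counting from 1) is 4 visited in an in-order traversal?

6

In-order visits the left subtree, then the node, then the right subtree.
At 4: go left to 35.
  At 35: go left to 7.
    At 7: go left to 2.
      2 is a leaf — visit 2.
    Visit 7.
    At 7: go right to 1.
      At 1: no left child.
      Visit 1.
      At 1: go right to 13.
        13 is a leaf — visit 13.
  Visit 35.
  At 35: no right child.
Visit 4.
At 4: go right to 22.
  At 22: go left to 3.
    At 3: go left to 11.
      11 is a leaf — visit 11.
    Visit 3.
    At 3: go right to 16.
      16 is a leaf — visit 16.
  Visit 22.
  At 22: go right to 14.
    14 is a leaf — visit 14.
Full in-order sequence: 2, 7, 1, 13, 35, 4, 11, 3, 16, 22, 14.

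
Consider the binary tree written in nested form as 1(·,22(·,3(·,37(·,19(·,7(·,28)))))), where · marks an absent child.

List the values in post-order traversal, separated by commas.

28, 7, 19, 37, 3, 22, 1

Post-order visits the left subtree, then the right subtree, then the node.
At 1: no left child.
At 1: go right to 22.
  At 22: no left child.
  At 22: go right to 3.
    At 3: no left child.
    At 3: go right to 37.
      At 37: no left child.
      At 37: go right to 19.
        At 19: no left child.
        At 19: go right to 7.
          At 7: no left child.
          At 7: go right to 28.
            28 is a leaf — visit 28.
          Visit 7.
        Visit 19.
      Visit 37.
    Visit 3.
  Visit 22.
Visit 1.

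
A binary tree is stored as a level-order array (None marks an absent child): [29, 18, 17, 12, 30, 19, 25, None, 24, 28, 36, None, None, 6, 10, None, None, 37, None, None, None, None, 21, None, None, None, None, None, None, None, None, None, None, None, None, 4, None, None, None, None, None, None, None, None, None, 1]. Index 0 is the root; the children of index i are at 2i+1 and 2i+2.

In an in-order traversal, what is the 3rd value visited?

37

In-order visits the left subtree, then the node, then the right subtree.
At 29: go left to 18.
  At 18: go left to 12.
    At 12: no left child.
    Visit 12.
    At 12: go right to 24.
      At 24: go left to 37.
        At 37: go left to 4.
          4 is a leaf — visit 4.
        Visit 37.
        At 37: no right child.
      Visit 24.
      At 24: no right child.
  Visit 18.
  At 18: go right to 30.
    At 30: go left to 28.
      28 is a leaf — visit 28.
    Visit 30.
    At 30: go right to 36.
      At 36: no left child.
      Visit 36.
      At 36: go right to 21.
        At 21: go left to 1.
          1 is a leaf — visit 1.
        Visit 21.
        At 21: no right child.
Visit 29.
At 29: go right to 17.
  At 17: go left to 19.
    19 is a leaf — visit 19.
  Visit 17.
  At 17: go right to 25.
    At 25: go left to 6.
      6 is a leaf — visit 6.
    Visit 25.
    At 25: go right to 10.
      10 is a leaf — visit 10.
Full in-order sequence: 12, 4, 37, 24, 18, 28, 30, 36, 1, 21, 29, 19, 17, 6, 25, 10.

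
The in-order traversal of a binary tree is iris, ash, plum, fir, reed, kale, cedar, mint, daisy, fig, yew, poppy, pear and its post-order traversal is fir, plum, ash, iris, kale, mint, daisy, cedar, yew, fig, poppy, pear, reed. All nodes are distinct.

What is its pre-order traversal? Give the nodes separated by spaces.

reed iris ash plum fir pear poppy fig cedar kale daisy mint yew

The last element of post-order is the root; it splits in-order into left and right subtrees.
Root reed: left subtree has 4 nodes {iris, ash, plum, fir}, right has 8 {kale, cedar, mint, daisy, fig, yew, poppy, pear}.
  Root iris: left subtree has 0 nodes { }, right has 3 {ash, plum, fir}.
    Root ash: left subtree has 0 nodes { }, right has 2 {plum, fir}.
      Root plum: left subtree has 0 nodes { }, right has 1 {fir}.
  Root pear: left subtree has 7 nodes {kale, cedar, mint, daisy, fig, yew, poppy}, right has 0 { }.
    Root poppy: left subtree has 6 nodes {kale, cedar, mint, daisy, fig, yew}, right has 0 { }.
      Root fig: left subtree has 4 nodes {kale, cedar, mint, daisy}, right has 1 {yew}.
        Root cedar: left subtree has 1 node {kale}, right has 2 {mint, daisy}.
          Root daisy: left subtree has 1 node {mint}, right has 0 { }.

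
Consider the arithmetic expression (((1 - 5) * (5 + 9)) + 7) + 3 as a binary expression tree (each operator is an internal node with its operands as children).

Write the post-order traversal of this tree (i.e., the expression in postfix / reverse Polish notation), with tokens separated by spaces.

1 5 - 5 9 + * 7 + 3 +

Post-order on an expression tree gives postfix notation: for each operator, emit left operand, right operand, then the operator.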